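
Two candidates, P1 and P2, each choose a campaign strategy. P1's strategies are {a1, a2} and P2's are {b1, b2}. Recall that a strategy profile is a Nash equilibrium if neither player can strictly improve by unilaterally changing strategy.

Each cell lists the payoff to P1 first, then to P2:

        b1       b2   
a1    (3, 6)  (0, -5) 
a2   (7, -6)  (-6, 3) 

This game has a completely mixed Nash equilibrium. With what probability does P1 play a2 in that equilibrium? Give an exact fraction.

11/20

Let p be the probability that P1 plays a1. In a completely mixed equilibrium, P2 must be indifferent between b1 and b2.
P2's expected payoff from b1 is 6p − 6(1−p); from b2 it is −5p + 3(1−p).
Setting these equal: 12p − 6 = −8p + 3, so p = 9/20.
Therefore P1 plays a2 with probability 1 − 9/20 = 11/20.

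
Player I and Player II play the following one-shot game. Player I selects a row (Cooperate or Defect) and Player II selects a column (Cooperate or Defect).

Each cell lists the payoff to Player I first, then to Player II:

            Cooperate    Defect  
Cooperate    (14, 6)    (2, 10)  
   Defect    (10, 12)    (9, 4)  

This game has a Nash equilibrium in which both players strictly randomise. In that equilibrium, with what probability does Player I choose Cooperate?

2/3

Let p be the probability that Player I plays Cooperate. In a completely mixed equilibrium, Player II must be indifferent between Cooperate and Defect.
Player II's expected payoff from Cooperate is 6p + 12(1−p); from Defect it is 10p + 4(1−p).
Setting these equal: −6p + 12 = 6p + 4, so p = 2/3.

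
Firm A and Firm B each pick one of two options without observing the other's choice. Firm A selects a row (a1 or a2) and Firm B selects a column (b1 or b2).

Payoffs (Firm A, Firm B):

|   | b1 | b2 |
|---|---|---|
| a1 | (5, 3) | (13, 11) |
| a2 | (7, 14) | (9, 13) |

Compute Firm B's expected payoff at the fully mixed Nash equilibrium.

First find p, the probability Firm A plays a1, from Firm B's indifference between b1 and b2: 3p + 14(1−p) = 11p + 13(1−p), giving p = 1/9.
Since Firm B is indifferent in equilibrium, Firm B's expected payoff equals the payoff from either column against (1/9, 8/9). Using b1: 3(1/9) + 14(8/9) = 115/9.

115/9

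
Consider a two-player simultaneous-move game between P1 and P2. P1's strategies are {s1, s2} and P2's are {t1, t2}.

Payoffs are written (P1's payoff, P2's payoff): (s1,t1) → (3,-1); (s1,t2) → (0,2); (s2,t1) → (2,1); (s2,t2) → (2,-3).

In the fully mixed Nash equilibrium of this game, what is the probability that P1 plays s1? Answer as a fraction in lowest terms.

4/7

Let r be the probability that P1 plays s1. In a completely mixed equilibrium, P2 must be indifferent between t1 and t2.
P2's expected payoff from t1 is −r + (1−r); from t2 it is 2r − 3(1−r).
Setting these equal: −2r + 1 = 5r − 3, so r = 4/7.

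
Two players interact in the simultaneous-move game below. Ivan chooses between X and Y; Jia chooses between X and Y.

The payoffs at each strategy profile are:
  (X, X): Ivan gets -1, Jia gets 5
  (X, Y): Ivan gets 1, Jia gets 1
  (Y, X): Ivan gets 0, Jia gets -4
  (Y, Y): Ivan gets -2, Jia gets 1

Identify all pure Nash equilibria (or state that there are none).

(X, X): Ivan prefers Y (0 > -1) — not an equilibrium.
(X, Y): Jia prefers X (5 > 1) — not an equilibrium.
(Y, X): Jia prefers Y (1 > -4) — not an equilibrium.
(Y, Y): Ivan prefers X (1 > -2) — not an equilibrium.

none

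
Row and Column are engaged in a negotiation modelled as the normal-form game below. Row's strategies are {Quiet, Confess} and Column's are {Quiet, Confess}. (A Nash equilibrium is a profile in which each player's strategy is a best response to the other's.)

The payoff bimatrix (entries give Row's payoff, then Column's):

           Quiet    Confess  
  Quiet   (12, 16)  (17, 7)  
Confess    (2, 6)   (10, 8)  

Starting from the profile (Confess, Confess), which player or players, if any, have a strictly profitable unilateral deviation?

Row at (Confess, Confess) earns 10; deviating to Quiet yields 17 — a strict improvement.
Column earns 8; deviating to Quiet yields 6 — not better.
Only Row has a strictly profitable deviation.

Row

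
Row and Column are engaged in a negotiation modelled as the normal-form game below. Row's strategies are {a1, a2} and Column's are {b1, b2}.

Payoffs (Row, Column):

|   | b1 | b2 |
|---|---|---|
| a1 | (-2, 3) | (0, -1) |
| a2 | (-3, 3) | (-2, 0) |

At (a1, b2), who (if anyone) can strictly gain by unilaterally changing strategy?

Column

Row at (a1, b2) earns 0; deviating to a2 yields -2 — not better.
Column earns -1; deviating to b1 yields 3 — a strict improvement.
Only Column has a strictly profitable deviation.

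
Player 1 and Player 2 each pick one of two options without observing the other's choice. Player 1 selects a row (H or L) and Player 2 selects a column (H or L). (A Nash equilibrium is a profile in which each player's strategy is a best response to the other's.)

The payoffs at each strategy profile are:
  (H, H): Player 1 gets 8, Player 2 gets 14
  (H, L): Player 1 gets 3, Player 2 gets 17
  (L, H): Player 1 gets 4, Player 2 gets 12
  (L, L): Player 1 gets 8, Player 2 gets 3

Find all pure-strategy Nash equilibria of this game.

(H, H): Player 2 prefers L (17 > 14) — not an equilibrium.
(H, L): Player 1 prefers L (8 > 3) — not an equilibrium.
(L, H): Player 1 prefers H (8 > 4) — not an equilibrium.
(L, L): Player 2 prefers H (12 > 3) — not an equilibrium.

none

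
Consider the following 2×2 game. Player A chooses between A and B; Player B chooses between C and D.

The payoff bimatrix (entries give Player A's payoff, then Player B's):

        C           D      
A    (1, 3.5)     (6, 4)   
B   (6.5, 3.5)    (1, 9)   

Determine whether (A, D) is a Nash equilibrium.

At (A, D), Player A earns 6; switching to B would give 1, so Player A has no profitable deviation.
Player B earns 4; switching to C would give 3.5, so Player B has no profitable deviation.
Neither player can gain by a unilateral deviation, so this profile is a Nash equilibrium.

Yes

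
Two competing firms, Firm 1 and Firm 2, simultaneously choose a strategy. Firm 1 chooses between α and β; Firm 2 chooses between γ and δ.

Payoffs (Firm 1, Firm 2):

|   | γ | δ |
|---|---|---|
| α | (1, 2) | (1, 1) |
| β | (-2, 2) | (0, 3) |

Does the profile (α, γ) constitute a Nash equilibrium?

Yes

At (α, γ), Firm 1 earns 1; switching to β would give -2, so Firm 1 has no profitable deviation.
Firm 2 earns 2; switching to δ would give 1, so Firm 2 has no profitable deviation.
Neither player can gain by a unilateral deviation, so this profile is a Nash equilibrium.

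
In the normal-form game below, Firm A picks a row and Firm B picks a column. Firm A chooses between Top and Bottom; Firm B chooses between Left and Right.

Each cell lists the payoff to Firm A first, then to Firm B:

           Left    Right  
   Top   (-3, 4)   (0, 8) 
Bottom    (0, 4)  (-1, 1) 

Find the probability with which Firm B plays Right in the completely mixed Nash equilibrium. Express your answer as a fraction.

3/4

Let c be the probability that Firm B plays Left. In a completely mixed equilibrium, Firm A must be indifferent between Top and Bottom.
Firm A's expected payoff from Top is −3c; from Bottom it is −(1−c).
Setting these equal: −3c = c − 1, so c = 1/4.
Therefore Firm B plays Right with probability 1 − 1/4 = 3/4.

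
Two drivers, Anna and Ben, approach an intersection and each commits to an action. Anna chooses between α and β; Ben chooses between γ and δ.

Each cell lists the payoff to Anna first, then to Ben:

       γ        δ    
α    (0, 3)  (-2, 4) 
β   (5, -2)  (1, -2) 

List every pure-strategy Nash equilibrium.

(β, γ) and (β, δ)

(α, γ): Anna prefers β (5 > 0); Ben prefers δ (4 > 3) — not an equilibrium.
(α, δ): Anna prefers β (1 > -2) — not an equilibrium.
(β, γ): Anna gets 5 ≥ 0 from α, and Ben gets -2 ≥ -2 from δ — Nash equilibrium.
(β, δ): Anna gets 1 ≥ -2 from α, and Ben gets -2 ≥ -2 from γ — Nash equilibrium.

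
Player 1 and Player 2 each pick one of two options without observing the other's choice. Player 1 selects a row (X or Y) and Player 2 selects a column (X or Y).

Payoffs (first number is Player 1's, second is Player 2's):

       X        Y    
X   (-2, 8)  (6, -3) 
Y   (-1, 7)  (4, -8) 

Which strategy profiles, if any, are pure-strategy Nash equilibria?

(Y, X)

(X, X): Player 1 prefers Y (-1 > -2) — not an equilibrium.
(X, Y): Player 2 prefers X (8 > -3) — not an equilibrium.
(Y, X): Player 1 gets -1 ≥ -2 from X, and Player 2 gets 7 ≥ -8 from Y — Nash equilibrium.
(Y, Y): Player 1 prefers X (6 > 4); Player 2 prefers X (7 > -8) — not an equilibrium.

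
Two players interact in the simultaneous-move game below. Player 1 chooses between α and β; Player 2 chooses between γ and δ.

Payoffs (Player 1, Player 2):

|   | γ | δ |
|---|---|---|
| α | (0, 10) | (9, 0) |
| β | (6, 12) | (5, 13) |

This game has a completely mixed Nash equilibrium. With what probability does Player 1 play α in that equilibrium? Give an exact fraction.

1/11

Let x be the probability that Player 1 plays α. In a completely mixed equilibrium, Player 2 must be indifferent between γ and δ.
Player 2's expected payoff from γ is 10x + 12(1−x); from δ it is 13(1−x).
Setting these equal: −2x + 12 = −13x + 13, so x = 1/11.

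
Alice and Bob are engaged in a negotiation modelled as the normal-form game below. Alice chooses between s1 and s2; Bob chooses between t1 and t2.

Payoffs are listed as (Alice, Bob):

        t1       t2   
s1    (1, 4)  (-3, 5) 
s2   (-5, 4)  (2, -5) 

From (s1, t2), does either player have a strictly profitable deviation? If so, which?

Alice

Alice at (s1, t2) earns -3; deviating to s2 yields 2 — a strict improvement.
Bob earns 5; deviating to t1 yields 4 — not better.
Only Alice has a strictly profitable deviation.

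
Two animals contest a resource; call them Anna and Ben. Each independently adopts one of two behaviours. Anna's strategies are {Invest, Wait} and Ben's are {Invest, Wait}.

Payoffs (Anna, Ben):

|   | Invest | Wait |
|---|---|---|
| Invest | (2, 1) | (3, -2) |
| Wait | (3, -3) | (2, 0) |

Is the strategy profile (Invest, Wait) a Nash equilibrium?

No

At (Invest, Wait), Anna earns 3; switching to Wait would give 2, so Anna has no profitable deviation.
Ben earns -2; switching to Invest would give 1, so Ben would deviate.
Since at least one player can profitably deviate, this is not a Nash equilibrium.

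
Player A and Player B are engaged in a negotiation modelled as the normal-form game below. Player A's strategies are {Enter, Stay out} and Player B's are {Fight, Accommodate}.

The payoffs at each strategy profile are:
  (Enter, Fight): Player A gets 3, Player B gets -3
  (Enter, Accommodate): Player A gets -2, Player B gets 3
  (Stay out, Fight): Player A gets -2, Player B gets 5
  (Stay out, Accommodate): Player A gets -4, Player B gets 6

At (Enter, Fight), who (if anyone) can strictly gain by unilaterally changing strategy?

Player A at (Enter, Fight) earns 3; deviating to Stay out yields -2 — not better.
Player B earns -3; deviating to Accommodate yields 3 — a strict improvement.
Only Player B has a strictly profitable deviation.

Player B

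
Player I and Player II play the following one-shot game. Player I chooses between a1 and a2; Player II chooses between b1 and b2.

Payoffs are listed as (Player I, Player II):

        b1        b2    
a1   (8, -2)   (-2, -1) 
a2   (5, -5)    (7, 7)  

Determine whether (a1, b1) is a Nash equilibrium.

No

At (a1, b1), Player I earns 8; switching to a2 would give 5, so Player I has no profitable deviation.
Player II earns -2; switching to b2 would give -1, so Player II would deviate.
Since at least one player can profitably deviate, this is not a Nash equilibrium.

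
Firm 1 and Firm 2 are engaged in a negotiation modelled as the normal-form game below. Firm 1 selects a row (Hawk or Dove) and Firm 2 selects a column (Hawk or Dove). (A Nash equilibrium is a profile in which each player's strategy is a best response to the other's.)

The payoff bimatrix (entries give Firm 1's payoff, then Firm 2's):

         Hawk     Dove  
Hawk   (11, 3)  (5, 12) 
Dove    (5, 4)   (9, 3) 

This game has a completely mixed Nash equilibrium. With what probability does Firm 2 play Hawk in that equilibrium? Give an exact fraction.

Let q be the probability that Firm 2 plays Hawk. In a completely mixed equilibrium, Firm 1 must be indifferent between Hawk and Dove.
Firm 1's expected payoff from Hawk is 11q + 5(1−q); from Dove it is 5q + 9(1−q).
Setting these equal: 6q + 5 = −4q + 9, so q = 2/5.

2/5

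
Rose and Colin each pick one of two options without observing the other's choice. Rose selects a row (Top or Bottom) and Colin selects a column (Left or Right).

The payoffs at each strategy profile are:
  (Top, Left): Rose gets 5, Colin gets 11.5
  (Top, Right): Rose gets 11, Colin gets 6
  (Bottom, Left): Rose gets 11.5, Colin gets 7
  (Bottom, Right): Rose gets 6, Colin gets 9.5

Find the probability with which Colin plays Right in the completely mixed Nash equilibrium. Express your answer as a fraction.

Let y be the probability that Colin plays Left. In a completely mixed equilibrium, Rose must be indifferent between Top and Bottom.
Rose's expected payoff from Top is 5y + 11(1−y); from Bottom it is 11.5y + 6(1−y).
Setting these equal: −6y + 11 = 5.5y + 6, so y = 10/23.
Therefore Colin plays Right with probability 1 − 10/23 = 13/23.

13/23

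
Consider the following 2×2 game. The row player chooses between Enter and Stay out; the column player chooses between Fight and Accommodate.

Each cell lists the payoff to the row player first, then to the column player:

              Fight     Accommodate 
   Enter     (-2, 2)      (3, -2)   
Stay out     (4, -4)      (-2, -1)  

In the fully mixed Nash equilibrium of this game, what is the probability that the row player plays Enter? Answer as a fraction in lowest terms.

Let x be the probability that the row player plays Enter. In a completely mixed equilibrium, the column player must be indifferent between Fight and Accommodate.
The column player's expected payoff from Fight is 2x − 4(1−x); from Accommodate it is −2x − (1−x).
Setting these equal: 6x − 4 = −x − 1, so x = 3/7.

3/7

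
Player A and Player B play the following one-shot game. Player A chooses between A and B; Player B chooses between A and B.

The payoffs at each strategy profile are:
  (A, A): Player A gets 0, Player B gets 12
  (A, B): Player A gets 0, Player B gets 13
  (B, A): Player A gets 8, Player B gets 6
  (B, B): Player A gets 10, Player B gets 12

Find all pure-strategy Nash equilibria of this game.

(A, A): Player A prefers B (8 > 0); Player B prefers B (13 > 12) — not an equilibrium.
(A, B): Player A prefers B (10 > 0) — not an equilibrium.
(B, A): Player B prefers B (12 > 6) — not an equilibrium.
(B, B): Player A gets 10 ≥ 0 from A, and Player B gets 12 ≥ 6 from A — Nash equilibrium.

(B, B)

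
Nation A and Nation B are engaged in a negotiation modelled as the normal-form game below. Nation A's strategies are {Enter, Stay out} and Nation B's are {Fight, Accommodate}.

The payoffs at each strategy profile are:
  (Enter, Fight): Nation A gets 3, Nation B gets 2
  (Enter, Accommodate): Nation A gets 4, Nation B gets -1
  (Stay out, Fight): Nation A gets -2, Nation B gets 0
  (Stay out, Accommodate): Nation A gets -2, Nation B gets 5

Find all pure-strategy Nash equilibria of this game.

(Enter, Fight): Nation A gets 3 ≥ -2 from Stay out, and Nation B gets 2 ≥ -1 from Accommodate — Nash equilibrium.
(Enter, Accommodate): Nation B prefers Fight (2 > -1) — not an equilibrium.
(Stay out, Fight): Nation A prefers Enter (3 > -2); Nation B prefers Accommodate (5 > 0) — not an equilibrium.
(Stay out, Accommodate): Nation A prefers Enter (4 > -2) — not an equilibrium.

(Enter, Fight)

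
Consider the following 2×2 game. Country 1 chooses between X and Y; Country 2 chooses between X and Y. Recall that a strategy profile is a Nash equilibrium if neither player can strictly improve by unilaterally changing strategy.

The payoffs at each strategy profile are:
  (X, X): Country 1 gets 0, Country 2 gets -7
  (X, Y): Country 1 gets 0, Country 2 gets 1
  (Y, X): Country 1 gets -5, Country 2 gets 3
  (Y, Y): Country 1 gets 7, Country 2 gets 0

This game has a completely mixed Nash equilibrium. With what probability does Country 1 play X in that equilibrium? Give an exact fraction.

Let p be the probability that Country 1 plays X. In a completely mixed equilibrium, Country 2 must be indifferent between X and Y.
Country 2's expected payoff from X is −7p + 3(1−p); from Y it is p.
Setting these equal: −10p + 3 = p, so p = 3/11.

3/11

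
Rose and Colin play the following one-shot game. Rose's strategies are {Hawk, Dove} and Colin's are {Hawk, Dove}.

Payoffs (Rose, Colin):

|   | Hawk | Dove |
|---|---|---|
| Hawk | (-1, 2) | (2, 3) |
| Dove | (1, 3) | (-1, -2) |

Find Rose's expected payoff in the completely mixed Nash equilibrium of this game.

First find y, the probability Colin plays Hawk, from Rose's indifference between Hawk and Dove: −y + 2(1−y) = y − (1−y), giving y = 3/5.
Since Rose is indifferent in equilibrium, Rose's expected payoff equals the payoff from either row against (3/5, 2/5). Using Hawk: −(3/5) + 2(2/5) = 1/5.

1/5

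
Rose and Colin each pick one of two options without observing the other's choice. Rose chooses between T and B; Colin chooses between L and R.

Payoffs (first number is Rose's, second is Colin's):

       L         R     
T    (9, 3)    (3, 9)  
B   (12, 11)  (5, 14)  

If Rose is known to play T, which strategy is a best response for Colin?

R

Against T, Colin earns 3 from L and 9 from R.
So R is the best response.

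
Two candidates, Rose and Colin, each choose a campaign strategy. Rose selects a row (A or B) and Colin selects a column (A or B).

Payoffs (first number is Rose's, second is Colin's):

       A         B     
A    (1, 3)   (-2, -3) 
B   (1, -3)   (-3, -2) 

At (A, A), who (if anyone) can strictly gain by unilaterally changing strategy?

Neither

Rose at (A, A) earns 1; deviating to B yields 1 — not better.
Colin earns 3; deviating to B yields -3 — not better.
Neither player can strictly improve; the profile is a Nash equilibrium.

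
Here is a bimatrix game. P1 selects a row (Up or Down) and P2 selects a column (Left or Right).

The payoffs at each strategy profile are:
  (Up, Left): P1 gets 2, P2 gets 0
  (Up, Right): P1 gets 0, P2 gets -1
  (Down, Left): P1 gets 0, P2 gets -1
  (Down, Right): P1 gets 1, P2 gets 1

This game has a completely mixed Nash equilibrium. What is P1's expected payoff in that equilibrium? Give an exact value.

2/3

First find q, the probability P2 plays Left, from P1's indifference between Up and Down: 2q = (1−q), giving q = 1/3.
Since P1 is indifferent in equilibrium, P1's expected payoff equals the payoff from either row against (1/3, 2/3). Using Up: 2(1/3) = 2/3.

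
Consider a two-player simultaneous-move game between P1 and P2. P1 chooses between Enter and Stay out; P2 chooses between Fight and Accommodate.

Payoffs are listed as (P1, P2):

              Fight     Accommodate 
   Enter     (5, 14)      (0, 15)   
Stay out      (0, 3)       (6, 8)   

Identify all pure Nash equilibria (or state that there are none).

(Stay out, Accommodate)

(Enter, Fight): P2 prefers Accommodate (15 > 14) — not an equilibrium.
(Enter, Accommodate): P1 prefers Stay out (6 > 0) — not an equilibrium.
(Stay out, Fight): P1 prefers Enter (5 > 0); P2 prefers Accommodate (8 > 3) — not an equilibrium.
(Stay out, Accommodate): P1 gets 6 ≥ 0 from Enter, and P2 gets 8 ≥ 3 from Fight — Nash equilibrium.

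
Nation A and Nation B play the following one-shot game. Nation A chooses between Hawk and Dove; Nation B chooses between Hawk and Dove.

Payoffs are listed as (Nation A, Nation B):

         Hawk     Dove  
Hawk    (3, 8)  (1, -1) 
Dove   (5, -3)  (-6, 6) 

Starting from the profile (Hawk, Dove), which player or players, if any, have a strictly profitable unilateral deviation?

Nation B

Nation A at (Hawk, Dove) earns 1; deviating to Dove yields -6 — not better.
Nation B earns -1; deviating to Hawk yields 8 — a strict improvement.
Only Nation B has a strictly profitable deviation.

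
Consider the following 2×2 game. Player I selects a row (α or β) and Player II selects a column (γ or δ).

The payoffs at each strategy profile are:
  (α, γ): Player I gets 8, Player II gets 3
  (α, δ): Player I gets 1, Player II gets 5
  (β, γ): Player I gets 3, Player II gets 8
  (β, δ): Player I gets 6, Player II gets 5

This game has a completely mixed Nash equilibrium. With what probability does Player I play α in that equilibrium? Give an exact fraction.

Let r be the probability that Player I plays α. In a completely mixed equilibrium, Player II must be indifferent between γ and δ.
Player II's expected payoff from γ is 3r + 8(1−r); from δ it is 5r + 5(1−r).
Setting these equal: −5r + 8 = 5, so r = 3/5.

3/5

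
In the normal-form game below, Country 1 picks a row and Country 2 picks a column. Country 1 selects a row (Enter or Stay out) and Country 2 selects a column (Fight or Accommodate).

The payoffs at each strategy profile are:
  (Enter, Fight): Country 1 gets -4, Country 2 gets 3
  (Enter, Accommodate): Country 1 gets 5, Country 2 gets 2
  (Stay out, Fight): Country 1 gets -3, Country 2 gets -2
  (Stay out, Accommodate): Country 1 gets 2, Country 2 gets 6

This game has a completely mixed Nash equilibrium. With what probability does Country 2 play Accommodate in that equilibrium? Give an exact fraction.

1/4

Let c be the probability that Country 2 plays Fight. In a completely mixed equilibrium, Country 1 must be indifferent between Enter and Stay out.
Country 1's expected payoff from Enter is −4c + 5(1−c); from Stay out it is −3c + 2(1−c).
Setting these equal: −9c + 5 = −5c + 2, so c = 3/4.
Therefore Country 2 plays Accommodate with probability 1 − 3/4 = 1/4.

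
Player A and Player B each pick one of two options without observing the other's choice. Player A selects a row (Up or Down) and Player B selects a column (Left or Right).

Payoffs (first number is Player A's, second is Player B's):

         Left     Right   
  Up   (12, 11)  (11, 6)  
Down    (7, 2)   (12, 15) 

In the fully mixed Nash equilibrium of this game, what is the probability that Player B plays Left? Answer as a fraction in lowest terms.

1/6

Let y be the probability that Player B plays Left. In a completely mixed equilibrium, Player A must be indifferent between Up and Down.
Player A's expected payoff from Up is 12y + 11(1−y); from Down it is 7y + 12(1−y).
Setting these equal: y + 11 = −5y + 12, so y = 1/6.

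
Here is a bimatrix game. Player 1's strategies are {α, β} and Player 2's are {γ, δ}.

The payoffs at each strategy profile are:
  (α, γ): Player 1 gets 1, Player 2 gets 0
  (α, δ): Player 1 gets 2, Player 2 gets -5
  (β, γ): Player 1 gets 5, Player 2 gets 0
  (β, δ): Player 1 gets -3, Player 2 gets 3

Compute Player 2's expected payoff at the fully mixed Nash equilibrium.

0

First find p, the probability Player 1 plays α, from Player 2's indifference between γ and δ: 0 = −5p + 3(1−p), giving p = 3/8.
Since Player 2 is indifferent in equilibrium, Player 2's expected payoff equals the payoff from either column against (3/8, 5/8). Using γ: 0 = 0.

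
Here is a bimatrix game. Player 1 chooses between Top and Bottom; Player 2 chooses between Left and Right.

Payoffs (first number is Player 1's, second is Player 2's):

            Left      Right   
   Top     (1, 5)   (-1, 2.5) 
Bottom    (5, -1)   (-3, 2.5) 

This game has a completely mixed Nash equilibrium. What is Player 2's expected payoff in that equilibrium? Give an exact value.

First find x, the probability Player 1 plays Top, from Player 2's indifference between Left and Right: 5x − (1−x) = 2.5x + 2.5(1−x), giving x = 7/12.
Since Player 2 is indifferent in equilibrium, Player 2's expected payoff equals the payoff from either column against (7/12, 5/12). Using Left: 5(7/12) − (5/12) = 5/2.

5/2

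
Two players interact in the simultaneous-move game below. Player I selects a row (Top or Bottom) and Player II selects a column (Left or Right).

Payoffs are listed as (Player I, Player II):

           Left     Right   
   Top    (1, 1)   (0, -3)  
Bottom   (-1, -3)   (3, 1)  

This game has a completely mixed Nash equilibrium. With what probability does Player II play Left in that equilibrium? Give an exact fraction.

3/5

Let c be the probability that Player II plays Left. In a completely mixed equilibrium, Player I must be indifferent between Top and Bottom.
Player I's expected payoff from Top is c; from Bottom it is −c + 3(1−c).
Setting these equal: c = −4c + 3, so c = 3/5.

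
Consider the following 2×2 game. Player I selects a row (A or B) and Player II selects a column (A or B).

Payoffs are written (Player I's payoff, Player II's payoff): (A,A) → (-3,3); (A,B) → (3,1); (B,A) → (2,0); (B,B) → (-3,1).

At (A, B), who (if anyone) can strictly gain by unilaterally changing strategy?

Player I at (A, B) earns 3; deviating to B yields -3 — not better.
Player II earns 1; deviating to A yields 3 — a strict improvement.
Only Player II has a strictly profitable deviation.

Player II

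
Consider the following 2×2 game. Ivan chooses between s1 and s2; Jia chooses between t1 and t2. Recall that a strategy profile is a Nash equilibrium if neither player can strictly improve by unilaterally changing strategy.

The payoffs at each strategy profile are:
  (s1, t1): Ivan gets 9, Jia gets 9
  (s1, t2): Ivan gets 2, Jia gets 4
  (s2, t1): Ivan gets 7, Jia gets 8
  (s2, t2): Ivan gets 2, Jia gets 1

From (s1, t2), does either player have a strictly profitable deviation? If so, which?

Ivan at (s1, t2) earns 2; deviating to s2 yields 2 — not better.
Jia earns 4; deviating to t1 yields 9 — a strict improvement.
Only Jia has a strictly profitable deviation.

Jia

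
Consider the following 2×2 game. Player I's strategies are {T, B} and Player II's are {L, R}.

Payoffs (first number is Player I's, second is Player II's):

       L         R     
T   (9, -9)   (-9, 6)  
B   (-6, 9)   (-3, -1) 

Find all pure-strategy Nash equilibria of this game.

(T, L): Player II prefers R (6 > -9) — not an equilibrium.
(T, R): Player I prefers B (-3 > -9) — not an equilibrium.
(B, L): Player I prefers T (9 > -6) — not an equilibrium.
(B, R): Player II prefers L (9 > -1) — not an equilibrium.

none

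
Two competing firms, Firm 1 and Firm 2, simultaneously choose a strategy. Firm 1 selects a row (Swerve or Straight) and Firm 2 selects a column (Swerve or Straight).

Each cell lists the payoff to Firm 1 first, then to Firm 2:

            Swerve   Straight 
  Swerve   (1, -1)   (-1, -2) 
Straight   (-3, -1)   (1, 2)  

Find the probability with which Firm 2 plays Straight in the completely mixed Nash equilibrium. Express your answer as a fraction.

2/3

Let c be the probability that Firm 2 plays Swerve. In a completely mixed equilibrium, Firm 1 must be indifferent between Swerve and Straight.
Firm 1's expected payoff from Swerve is c − (1−c); from Straight it is −3c + (1−c).
Setting these equal: 2c − 1 = −4c + 1, so c = 1/3.
Therefore Firm 2 plays Straight with probability 1 − 1/3 = 2/3.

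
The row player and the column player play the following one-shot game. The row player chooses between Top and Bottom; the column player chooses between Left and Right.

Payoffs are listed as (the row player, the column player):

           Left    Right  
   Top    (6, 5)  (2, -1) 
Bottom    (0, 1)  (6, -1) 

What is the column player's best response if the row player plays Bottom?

Against Bottom, the column player earns 1 from Left and -1 from Right.
So Left is the best response.

Left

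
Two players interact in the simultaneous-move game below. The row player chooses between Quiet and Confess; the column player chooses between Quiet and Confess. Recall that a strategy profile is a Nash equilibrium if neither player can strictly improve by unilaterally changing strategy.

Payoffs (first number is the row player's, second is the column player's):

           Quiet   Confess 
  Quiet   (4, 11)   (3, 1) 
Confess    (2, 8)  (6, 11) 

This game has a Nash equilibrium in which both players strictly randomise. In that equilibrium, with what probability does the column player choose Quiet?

3/5

Let y be the probability that the column player plays Quiet. In a completely mixed equilibrium, the row player must be indifferent between Quiet and Confess.
The row player's expected payoff from Quiet is 4y + 3(1−y); from Confess it is 2y + 6(1−y).
Setting these equal: y + 3 = −4y + 6, so y = 3/5.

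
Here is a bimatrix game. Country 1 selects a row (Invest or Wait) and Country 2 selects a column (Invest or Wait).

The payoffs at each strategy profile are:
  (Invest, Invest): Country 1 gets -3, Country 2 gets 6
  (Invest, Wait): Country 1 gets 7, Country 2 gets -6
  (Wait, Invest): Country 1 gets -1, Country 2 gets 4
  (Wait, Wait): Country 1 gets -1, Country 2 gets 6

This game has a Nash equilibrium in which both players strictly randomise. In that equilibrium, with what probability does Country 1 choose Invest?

1/7

Let r be the probability that Country 1 plays Invest. In a completely mixed equilibrium, Country 2 must be indifferent between Invest and Wait.
Country 2's expected payoff from Invest is 6r + 4(1−r); from Wait it is −6r + 6(1−r).
Setting these equal: 2r + 4 = −12r + 6, so r = 1/7.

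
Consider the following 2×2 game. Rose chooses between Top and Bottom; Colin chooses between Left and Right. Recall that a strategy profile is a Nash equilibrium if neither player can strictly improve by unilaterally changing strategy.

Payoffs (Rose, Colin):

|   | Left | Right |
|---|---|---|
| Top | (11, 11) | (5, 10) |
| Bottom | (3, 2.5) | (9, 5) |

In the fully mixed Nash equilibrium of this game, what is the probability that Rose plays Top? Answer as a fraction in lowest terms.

Let r be the probability that Rose plays Top. In a completely mixed equilibrium, Colin must be indifferent between Left and Right.
Colin's expected payoff from Left is 11r + 2.5(1−r); from Right it is 10r + 5(1−r).
Setting these equal: 8.5r + 2.5 = 5r + 5, so r = 5/7.

5/7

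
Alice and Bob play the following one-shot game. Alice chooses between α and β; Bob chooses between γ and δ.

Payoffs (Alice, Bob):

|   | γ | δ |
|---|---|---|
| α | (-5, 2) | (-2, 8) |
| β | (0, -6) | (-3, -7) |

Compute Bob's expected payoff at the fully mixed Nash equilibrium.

-34/7

First find p, the probability Alice plays α, from Bob's indifference between γ and δ: 2p − 6(1−p) = 8p − 7(1−p), giving p = 1/7.
Since Bob is indifferent in equilibrium, Bob's expected payoff equals the payoff from either column against (1/7, 6/7). Using γ: 2(1/7) − 6(6/7) = -34/7.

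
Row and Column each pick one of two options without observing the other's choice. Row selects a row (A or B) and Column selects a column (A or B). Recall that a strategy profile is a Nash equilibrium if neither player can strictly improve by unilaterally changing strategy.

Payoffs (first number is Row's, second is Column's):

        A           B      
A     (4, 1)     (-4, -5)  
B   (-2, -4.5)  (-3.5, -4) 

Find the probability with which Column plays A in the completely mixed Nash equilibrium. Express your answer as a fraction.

1/13

Let q be the probability that Column plays A. In a completely mixed equilibrium, Row must be indifferent between A and B.
Row's expected payoff from A is 4q − 4(1−q); from B it is −2q − 3.5(1−q).
Setting these equal: 8q − 4 = 1.5q − 3.5, so q = 1/13.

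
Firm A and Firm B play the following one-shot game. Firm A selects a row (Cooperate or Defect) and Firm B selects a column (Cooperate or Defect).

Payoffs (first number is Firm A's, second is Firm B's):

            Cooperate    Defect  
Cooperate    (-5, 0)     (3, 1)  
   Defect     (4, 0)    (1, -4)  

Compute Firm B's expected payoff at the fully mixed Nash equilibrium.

First find x, the probability Firm A plays Cooperate, from Firm B's indifference between Cooperate and Defect: 0 = x − 4(1−x), giving x = 4/5.
Since Firm B is indifferent in equilibrium, Firm B's expected payoff equals the payoff from either column against (4/5, 1/5). Using Cooperate: 0 = 0.

0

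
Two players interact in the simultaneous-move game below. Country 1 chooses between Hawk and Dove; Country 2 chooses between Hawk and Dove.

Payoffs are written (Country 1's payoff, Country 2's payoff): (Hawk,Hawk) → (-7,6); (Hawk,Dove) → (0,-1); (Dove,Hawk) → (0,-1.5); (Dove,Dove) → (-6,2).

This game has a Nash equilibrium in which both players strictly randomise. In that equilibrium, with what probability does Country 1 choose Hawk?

1/3

Let p be the probability that Country 1 plays Hawk. In a completely mixed equilibrium, Country 2 must be indifferent between Hawk and Dove.
Country 2's expected payoff from Hawk is 6p − 1.5(1−p); from Dove it is −p + 2(1−p).
Setting these equal: 7.5p − 1.5 = −3p + 2, so p = 1/3.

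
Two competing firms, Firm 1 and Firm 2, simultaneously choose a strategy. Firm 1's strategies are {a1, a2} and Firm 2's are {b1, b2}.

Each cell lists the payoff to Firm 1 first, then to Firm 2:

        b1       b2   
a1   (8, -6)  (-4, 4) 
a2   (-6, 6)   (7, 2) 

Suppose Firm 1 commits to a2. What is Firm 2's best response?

Against a2, Firm 2 earns 6 from b1 and 2 from b2.
So b1 is the best response.

b1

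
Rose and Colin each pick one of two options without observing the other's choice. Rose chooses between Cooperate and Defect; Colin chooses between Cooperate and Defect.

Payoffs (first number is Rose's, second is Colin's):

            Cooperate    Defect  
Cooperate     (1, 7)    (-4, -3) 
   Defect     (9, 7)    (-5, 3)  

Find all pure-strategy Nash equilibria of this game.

(Defect, Cooperate)

(Cooperate, Cooperate): Rose prefers Defect (9 > 1) — not an equilibrium.
(Cooperate, Defect): Colin prefers Cooperate (7 > -3) — not an equilibrium.
(Defect, Cooperate): Rose gets 9 ≥ 1 from Cooperate, and Colin gets 7 ≥ 3 from Defect — Nash equilibrium.
(Defect, Defect): Rose prefers Cooperate (-4 > -5); Colin prefers Cooperate (7 > 3) — not an equilibrium.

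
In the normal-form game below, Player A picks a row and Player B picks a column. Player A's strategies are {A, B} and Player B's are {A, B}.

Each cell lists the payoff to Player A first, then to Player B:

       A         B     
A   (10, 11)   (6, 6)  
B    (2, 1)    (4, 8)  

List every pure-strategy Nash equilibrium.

(A, A): Player A gets 10 ≥ 2 from B, and Player B gets 11 ≥ 6 from B — Nash equilibrium.
(A, B): Player B prefers A (11 > 6) — not an equilibrium.
(B, A): Player A prefers A (10 > 2); Player B prefers B (8 > 1) — not an equilibrium.
(B, B): Player A prefers A (6 > 4) — not an equilibrium.

(A, A)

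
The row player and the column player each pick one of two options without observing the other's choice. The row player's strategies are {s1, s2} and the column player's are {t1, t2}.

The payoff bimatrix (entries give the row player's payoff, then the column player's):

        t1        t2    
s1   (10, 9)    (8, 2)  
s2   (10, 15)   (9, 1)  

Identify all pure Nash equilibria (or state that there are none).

(s1, t1): the row player gets 10 ≥ 10 from s2, and the column player gets 9 ≥ 2 from t2 — Nash equilibrium.
(s1, t2): the row player prefers s2 (9 > 8); the column player prefers t1 (9 > 2) — not an equilibrium.
(s2, t1): the row player gets 10 ≥ 10 from s1, and the column player gets 15 ≥ 1 from t2 — Nash equilibrium.
(s2, t2): the column player prefers t1 (15 > 1) — not an equilibrium.

(s1, t1) and (s2, t1)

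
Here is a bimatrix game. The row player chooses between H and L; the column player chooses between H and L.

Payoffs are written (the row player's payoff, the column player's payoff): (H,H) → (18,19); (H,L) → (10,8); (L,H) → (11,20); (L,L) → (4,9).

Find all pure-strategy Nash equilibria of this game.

(H, H): the row player gets 18 ≥ 11 from L, and the column player gets 19 ≥ 8 from L — Nash equilibrium.
(H, L): the column player prefers H (19 > 8) — not an equilibrium.
(L, H): the row player prefers H (18 > 11) — not an equilibrium.
(L, L): the row player prefers H (10 > 4); the column player prefers H (20 > 9) — not an equilibrium.

(H, H)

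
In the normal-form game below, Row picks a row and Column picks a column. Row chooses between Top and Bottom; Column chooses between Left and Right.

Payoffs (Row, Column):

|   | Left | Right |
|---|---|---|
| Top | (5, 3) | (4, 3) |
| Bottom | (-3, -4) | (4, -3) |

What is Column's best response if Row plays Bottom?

Right

Against Bottom, Column earns -4 from Left and -3 from Right.
So Right is the best response.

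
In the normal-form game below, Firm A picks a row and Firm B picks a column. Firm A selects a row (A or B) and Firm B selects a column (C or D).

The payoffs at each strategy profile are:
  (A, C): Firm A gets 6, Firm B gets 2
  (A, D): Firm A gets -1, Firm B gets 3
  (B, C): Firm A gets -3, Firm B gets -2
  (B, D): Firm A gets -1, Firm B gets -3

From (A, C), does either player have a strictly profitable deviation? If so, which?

Firm B

Firm A at (A, C) earns 6; deviating to B yields -3 — not better.
Firm B earns 2; deviating to D yields 3 — a strict improvement.
Only Firm B has a strictly profitable deviation.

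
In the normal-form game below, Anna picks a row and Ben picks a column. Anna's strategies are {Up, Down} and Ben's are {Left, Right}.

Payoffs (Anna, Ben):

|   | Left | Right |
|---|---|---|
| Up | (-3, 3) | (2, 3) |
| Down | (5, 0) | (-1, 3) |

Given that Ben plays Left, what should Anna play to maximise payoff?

Against Left, Anna earns -3 from Up and 5 from Down.
So Down is the best response.

Down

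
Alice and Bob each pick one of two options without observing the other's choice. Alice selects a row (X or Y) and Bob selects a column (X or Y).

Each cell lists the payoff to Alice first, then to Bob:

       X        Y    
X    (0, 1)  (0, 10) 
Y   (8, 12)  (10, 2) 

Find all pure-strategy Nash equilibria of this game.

(Y, X)

(X, X): Alice prefers Y (8 > 0); Bob prefers Y (10 > 1) — not an equilibrium.
(X, Y): Alice prefers Y (10 > 0) — not an equilibrium.
(Y, X): Alice gets 8 ≥ 0 from X, and Bob gets 12 ≥ 2 from Y — Nash equilibrium.
(Y, Y): Bob prefers X (12 > 2) — not an equilibrium.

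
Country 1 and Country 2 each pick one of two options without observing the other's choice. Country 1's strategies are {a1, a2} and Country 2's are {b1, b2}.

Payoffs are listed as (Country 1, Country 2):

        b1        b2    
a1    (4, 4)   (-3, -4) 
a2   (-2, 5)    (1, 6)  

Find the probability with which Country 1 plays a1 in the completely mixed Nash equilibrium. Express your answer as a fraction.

1/9

Let r be the probability that Country 1 plays a1. In a completely mixed equilibrium, Country 2 must be indifferent between b1 and b2.
Country 2's expected payoff from b1 is 4r + 5(1−r); from b2 it is −4r + 6(1−r).
Setting these equal: −r + 5 = −10r + 6, so r = 1/9.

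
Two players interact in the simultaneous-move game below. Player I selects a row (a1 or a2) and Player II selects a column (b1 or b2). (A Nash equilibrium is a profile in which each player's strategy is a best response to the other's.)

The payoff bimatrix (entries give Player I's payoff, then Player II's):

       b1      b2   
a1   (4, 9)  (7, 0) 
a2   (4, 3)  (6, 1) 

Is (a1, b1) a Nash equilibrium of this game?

Yes

At (a1, b1), Player I earns 4; switching to a2 would give 4, so Player I has no profitable deviation.
Player II earns 9; switching to b2 would give 0, so Player II has no profitable deviation.
Neither player can gain by a unilateral deviation, so this profile is a Nash equilibrium.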